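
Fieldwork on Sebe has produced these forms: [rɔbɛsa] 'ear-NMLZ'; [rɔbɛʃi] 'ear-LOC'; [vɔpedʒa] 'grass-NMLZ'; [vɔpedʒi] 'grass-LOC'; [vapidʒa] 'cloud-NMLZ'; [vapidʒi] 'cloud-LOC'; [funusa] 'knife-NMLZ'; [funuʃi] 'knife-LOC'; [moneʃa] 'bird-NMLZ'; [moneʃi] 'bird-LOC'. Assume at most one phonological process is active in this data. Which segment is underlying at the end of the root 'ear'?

In [rɔbɛsa] and [rɔbɛʃi] the final segment of 'ear' alternates: [s] ~ [ʃ].
If /ʃ/ were underlying and a rule turned it into [s] before the NMLZ suffix, 'bird' would also alternate; but it has [ʃ] in both [moneʃa] and [moneʃi].
Therefore /s/ is basic and [ʃ] is derived by palatalization before a front vowel (/s/ becomes palato-alveolar [ʃ] before a front vowel).

/s/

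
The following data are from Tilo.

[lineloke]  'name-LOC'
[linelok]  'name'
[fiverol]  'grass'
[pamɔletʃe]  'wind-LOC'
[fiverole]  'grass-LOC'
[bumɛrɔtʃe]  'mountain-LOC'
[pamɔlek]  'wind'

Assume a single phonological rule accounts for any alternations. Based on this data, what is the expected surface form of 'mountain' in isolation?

[bumɛrɔk]

In [pamɔletʃe] and [pamɔlek] the final segment of 'wind' alternates: [tʃ] ~ [k].
If /k/ were underlying and a rule turned it into [tʃ] before the LOC suffix, 'name' would also alternate; but it has [k] in both [lineloke] and [linelok].
So /tʃ/ is underlying, and a rule of depalatalization — palato-alveolar /tʃ/ becomes [k] when no front vowel follows — gives [k].
The one attested form of 'mountain', [bumɛrɔtʃe], shows underlying /bumɛrɔtʃ/. Applying the same rule when no front vowel follows gives [bumɛrɔk].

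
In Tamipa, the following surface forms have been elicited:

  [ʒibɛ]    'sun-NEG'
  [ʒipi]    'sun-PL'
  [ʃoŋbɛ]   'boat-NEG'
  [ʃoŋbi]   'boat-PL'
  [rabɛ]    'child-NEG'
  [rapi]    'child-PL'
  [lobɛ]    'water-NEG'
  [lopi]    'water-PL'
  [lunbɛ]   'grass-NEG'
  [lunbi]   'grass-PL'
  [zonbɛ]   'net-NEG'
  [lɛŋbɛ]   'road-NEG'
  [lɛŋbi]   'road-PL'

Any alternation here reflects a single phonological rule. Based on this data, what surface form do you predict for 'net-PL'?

The PL morpheme has two allomorphs, [-bi] and [-pi].
The NEG suffix, which begins with [b], is invariant after every stem; so [b] is not altered by any rule here.
So the underlying form is /-pi/, and voiceless stops become voiced after a nasal.
After 'net', which ends in a nasal, the suffix surfaces as [-bi], giving [zonbi].

[zonbi]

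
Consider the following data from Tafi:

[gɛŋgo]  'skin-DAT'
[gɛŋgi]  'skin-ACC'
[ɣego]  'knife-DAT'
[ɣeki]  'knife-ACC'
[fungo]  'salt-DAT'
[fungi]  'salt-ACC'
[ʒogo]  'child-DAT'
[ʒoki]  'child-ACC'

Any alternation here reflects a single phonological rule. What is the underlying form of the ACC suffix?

/-ki/

The ACC suffix surfaces as [-gi] and [-ki], depending on the final segment of the stem.
By contrast the DAT suffix keeps its initial [g] throughout — that segment must be underlying.
So the underlying form is /-ki/, and voiceless stops become voiced after a nasal.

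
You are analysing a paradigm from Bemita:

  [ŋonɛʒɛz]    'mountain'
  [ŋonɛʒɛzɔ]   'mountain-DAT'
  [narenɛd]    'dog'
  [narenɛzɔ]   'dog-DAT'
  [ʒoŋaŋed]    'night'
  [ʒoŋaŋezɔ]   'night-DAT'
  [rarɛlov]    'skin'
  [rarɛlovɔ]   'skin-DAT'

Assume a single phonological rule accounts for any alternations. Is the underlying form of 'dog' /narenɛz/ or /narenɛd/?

/narenɛd/

In [narenɛd] and [narenɛzɔ] the final segment of 'dog' alternates: [d] ~ [z].
Compare 'mountain', with invariant [z] in [ŋonɛʒɛz] and [ŋonɛʒɛzɔ]: an analysis with underlying /z/ and a rule producing [d] in isolation would wrongly predict alternation here too.
So /d/ is underlying, and a rule of intervocalic spirantization — voiced stops become fricatives between vowels — gives [z].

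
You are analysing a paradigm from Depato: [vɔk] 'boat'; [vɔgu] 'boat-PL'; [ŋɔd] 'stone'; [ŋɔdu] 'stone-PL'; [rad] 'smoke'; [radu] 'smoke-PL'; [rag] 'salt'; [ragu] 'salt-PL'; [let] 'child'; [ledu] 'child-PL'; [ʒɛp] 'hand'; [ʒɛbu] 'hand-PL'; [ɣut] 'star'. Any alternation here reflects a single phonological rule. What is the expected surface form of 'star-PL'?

[ɣudu]

The stem for 'child' ends in [t] in [let] but [d] in [ledu].
Compare 'smoke', with invariant [d] in [rad] and [radu]: an analysis with underlying /d/ and a rule producing [t] in isolation would wrongly predict alternation here too.
Therefore /t/ is basic and [d] is derived by intervocalic voicing (voiceless stops become voiced between vowels).
From [ɣut] the stem 'star' is /ɣut/; between vowels this yields [ɣudu].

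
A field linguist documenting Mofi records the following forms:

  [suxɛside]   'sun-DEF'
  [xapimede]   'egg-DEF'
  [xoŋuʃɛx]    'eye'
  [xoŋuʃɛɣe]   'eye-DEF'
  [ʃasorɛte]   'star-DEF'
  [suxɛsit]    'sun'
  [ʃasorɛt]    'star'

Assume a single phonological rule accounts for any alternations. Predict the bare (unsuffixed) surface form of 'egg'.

[xapimet]

The stem for 'sun' ends in [d] in [suxɛside] but [t] in [suxɛsit].
Compare 'star', with invariant [t] in [ʃasorɛte] and [ʃasorɛt]: an analysis with underlying /t/ and a rule producing [d] before the DEF suffix would wrongly predict alternation here too.
The alternation reflects word-final obstruent devoicing: voiced obstruents become voiceless word-finally. /d/ is underlying.
The one attested form of 'egg', [xapimede], shows underlying /xapimed/. Applying the same rule word-finally gives [xapimet].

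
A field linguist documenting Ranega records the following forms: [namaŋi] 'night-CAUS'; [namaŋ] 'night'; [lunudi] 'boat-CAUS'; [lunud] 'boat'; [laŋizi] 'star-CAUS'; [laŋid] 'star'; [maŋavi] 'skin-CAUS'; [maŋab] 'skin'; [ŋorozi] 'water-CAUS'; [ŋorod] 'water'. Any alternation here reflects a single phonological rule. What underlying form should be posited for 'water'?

/ŋoroz/

'water' shows [z] ~ [d] at the end of the stem ([ŋorozi] vs [ŋorod]).
But 'boat' keeps [d] in both environments ([lunudi], [lunud]), so there is no rule changing /d/ to [z] before the CAUS suffix.
The underlying segment must be /z/; voiced fricatives become stops word-finally, yielding [d] there.
The underlying form of 'water' is therefore /ŋoroz/.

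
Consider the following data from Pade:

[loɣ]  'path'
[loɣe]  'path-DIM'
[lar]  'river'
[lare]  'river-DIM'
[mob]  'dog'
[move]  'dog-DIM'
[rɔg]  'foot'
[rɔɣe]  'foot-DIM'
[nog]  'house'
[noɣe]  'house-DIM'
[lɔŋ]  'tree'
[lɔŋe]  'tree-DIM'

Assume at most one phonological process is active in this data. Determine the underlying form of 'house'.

/nog/

The root 'house' surfaces as [nog] and [noɣe], with a stem-final [g] ~ [ɣ] alternation.
But 'path' keeps [ɣ] in both environments ([loɣ], [loɣe]), so there is no rule changing /ɣ/ to [g] in isolation.
So /g/ is underlying, and a rule of intervocalic spirantization — voiced stops become fricatives between vowels — gives [ɣ].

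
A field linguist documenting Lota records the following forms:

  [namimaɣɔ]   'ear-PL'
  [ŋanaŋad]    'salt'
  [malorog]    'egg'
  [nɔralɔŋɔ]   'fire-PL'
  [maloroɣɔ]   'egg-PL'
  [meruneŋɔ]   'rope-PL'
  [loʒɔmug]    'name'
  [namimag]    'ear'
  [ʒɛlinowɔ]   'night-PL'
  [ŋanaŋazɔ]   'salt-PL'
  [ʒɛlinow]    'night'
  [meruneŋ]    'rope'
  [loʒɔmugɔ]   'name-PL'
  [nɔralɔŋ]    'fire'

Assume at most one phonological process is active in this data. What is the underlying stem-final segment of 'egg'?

'egg' shows [ɣ] ~ [g] at the end of the stem ([maloroɣɔ] vs [malorog]).
Compare 'name', with invariant [g] in [loʒɔmugɔ] and [loʒɔmug]: an analysis with underlying /g/ and a rule producing [ɣ] before the PL suffix would wrongly predict alternation here too.
The alternation reflects word-final hardening: voiced fricatives become stops word-finally. /ɣ/ is underlying.

/ɣ/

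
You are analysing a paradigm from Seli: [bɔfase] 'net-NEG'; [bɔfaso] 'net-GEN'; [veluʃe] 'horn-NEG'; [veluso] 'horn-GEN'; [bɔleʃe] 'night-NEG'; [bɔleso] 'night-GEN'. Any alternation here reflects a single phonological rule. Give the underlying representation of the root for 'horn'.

/veluʃ/

'horn' shows [ʃ] ~ [s] at the end of the stem ([veluʃe] vs [veluso]).
Compare 'net', with invariant [s] in [bɔfase] and [bɔfaso]: an analysis with underlying /s/ and a rule producing [ʃ] before the NEG suffix would wrongly predict alternation here too.
The underlying segment must be /ʃ/; palato-alveolar /ʃ/ becomes [s] when no front vowel follows, yielding [s] there.
Hence 'horn' is /veluʃ/ underlyingly.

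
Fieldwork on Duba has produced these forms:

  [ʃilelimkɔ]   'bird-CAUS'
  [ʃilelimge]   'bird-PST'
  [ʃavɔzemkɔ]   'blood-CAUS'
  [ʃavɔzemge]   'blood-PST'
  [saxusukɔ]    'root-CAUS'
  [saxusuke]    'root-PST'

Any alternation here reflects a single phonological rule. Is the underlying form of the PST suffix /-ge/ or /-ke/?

The PST morpheme has two allomorphs, [-ge] and [-ke].
The CAUS suffix, which begins with [k], is invariant after every stem; so [k] is not altered by any rule here.
The PST suffix is therefore /-ge/ underlyingly, with post-vocalic devoicing: voiced stops become voiceless after a vowel.

/-ge/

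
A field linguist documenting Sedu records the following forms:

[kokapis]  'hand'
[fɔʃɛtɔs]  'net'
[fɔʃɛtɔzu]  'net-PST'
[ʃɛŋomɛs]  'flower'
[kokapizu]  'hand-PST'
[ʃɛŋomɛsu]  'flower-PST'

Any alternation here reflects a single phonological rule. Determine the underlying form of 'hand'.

'hand' shows [z] ~ [s] at the end of the stem ([kokapizu] vs [kokapis]).
But 'flower' keeps [s] in both environments ([ʃɛŋomɛsu], [ʃɛŋomɛs]), so there is no rule changing /s/ to [z] before the PST suffix.
So /z/ is underlying, and a rule of word-final obstruent devoicing — voiced obstruents become voiceless word-finally — gives [s].
So 'hand' = /kokapiz/.

/kokapiz/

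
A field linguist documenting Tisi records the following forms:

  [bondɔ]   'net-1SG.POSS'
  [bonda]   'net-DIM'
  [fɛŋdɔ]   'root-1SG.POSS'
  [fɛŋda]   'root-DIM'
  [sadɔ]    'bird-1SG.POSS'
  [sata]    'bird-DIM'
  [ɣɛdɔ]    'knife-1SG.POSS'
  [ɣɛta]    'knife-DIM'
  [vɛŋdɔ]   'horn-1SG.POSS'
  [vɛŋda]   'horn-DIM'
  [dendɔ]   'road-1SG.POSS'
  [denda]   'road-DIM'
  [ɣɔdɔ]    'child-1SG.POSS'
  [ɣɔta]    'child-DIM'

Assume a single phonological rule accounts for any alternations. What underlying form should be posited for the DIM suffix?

The DIM morpheme has two allomorphs, [-da] and [-ta].
The 1SG.POSS suffix, which begins with [d], is invariant after every stem; so [d] is not altered by any rule here.
So the underlying form is /-ta/, and voiceless stops become voiced after a nasal.

/-ta/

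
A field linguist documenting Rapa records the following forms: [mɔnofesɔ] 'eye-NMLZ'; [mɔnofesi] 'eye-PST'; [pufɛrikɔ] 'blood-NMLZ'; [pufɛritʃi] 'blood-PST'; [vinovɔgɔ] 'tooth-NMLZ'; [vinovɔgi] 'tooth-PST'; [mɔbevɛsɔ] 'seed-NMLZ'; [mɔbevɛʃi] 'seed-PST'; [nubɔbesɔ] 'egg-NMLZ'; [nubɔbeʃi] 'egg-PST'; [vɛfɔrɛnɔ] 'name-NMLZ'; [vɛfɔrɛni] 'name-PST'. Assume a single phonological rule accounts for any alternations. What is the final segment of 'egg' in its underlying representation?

The stem for 'egg' ends in [s] in [nubɔbesɔ] but [ʃ] in [nubɔbeʃi].
Compare 'eye', with invariant [s] in [mɔnofesɔ] and [mɔnofesi]: an analysis with underlying /s/ and a rule producing [ʃ] before the PST suffix would wrongly predict alternation here too.
The alternation reflects depalatalization: palato-alveolar /tʃ/ and /ʃ/ become [k] and [s] when no front vowel follows. /ʃ/ is underlying.

/ʃ/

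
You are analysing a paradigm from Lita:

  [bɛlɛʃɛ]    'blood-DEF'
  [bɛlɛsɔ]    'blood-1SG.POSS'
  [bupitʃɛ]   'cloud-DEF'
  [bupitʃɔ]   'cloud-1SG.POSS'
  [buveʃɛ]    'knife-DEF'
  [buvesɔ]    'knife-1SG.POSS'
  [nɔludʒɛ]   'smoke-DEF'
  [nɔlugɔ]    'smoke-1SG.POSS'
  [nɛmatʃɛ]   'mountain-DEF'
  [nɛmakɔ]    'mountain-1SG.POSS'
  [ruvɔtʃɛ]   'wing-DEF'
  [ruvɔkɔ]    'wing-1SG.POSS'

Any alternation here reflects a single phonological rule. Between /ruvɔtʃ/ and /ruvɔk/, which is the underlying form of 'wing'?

/ruvɔk/

The root 'wing' surfaces as [ruvɔtʃɛ] and [ruvɔkɔ], with a stem-final [tʃ] ~ [k] alternation.
If /tʃ/ were underlying and a rule turned it into [k] before the 1SG.POSS suffix, 'cloud' would also alternate; but it has [tʃ] in both [bupitʃɛ] and [bupitʃɔ].
The alternation reflects palatalization before a front vowel: /k/, /g/ and /s/ become palato-alveolar [tʃ], [dʒ] and [ʃ] before a front vowel. /k/ is underlying.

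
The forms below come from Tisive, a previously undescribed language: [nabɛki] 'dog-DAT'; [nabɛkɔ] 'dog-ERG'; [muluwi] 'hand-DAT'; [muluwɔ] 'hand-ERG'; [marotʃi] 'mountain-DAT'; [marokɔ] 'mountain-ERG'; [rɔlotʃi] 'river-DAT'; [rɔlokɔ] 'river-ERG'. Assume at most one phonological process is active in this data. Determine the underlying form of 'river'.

/rɔlotʃ/

In [rɔlotʃi] and [rɔlokɔ] the final segment of 'river' alternates: [tʃ] ~ [k].
But 'dog' keeps [k] in both environments ([nabɛki], [nabɛkɔ]), so there is no rule changing /k/ to [tʃ] before the DAT suffix.
The underlying segment must be /tʃ/; palato-alveolar /tʃ/ becomes [k] when no front vowel follows, yielding [k] there.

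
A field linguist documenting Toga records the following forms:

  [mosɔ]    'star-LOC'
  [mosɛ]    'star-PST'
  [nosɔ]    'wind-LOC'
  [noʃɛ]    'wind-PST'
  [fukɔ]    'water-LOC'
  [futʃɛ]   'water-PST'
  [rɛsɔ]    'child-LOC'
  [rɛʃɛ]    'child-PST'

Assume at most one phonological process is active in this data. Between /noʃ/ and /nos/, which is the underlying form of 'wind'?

/noʃ/

'wind' shows [s] ~ [ʃ] at the end of the stem ([nosɔ] vs [noʃɛ]).
If /s/ were underlying and a rule turned it into [ʃ] before the PST suffix, 'star' would also alternate; but it has [s] in both [mosɔ] and [mosɛ].
Therefore /ʃ/ is basic and [s] is derived by depalatalization (palato-alveolar /tʃ/ and /ʃ/ become [k] and [s] when no front vowel follows).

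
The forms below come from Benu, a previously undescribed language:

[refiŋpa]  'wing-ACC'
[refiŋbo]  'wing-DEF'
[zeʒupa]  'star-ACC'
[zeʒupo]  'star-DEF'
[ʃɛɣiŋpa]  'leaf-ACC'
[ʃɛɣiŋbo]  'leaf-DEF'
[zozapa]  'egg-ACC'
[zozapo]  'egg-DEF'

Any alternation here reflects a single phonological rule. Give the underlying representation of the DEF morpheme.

The DEF morpheme has two allomorphs, [-bo] and [-po].
By contrast the ACC suffix keeps its initial [p] throughout — that segment must be underlying.
So the underlying form is /-bo/, and voiced stops become voiceless after a vowel.

/-bo/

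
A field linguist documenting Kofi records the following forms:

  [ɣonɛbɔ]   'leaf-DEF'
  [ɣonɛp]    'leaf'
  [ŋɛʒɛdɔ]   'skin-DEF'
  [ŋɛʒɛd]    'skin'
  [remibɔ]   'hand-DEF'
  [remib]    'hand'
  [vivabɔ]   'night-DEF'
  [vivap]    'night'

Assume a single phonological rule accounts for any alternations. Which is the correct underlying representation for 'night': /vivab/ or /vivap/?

/vivap/

The root 'night' surfaces as [vivabɔ] and [vivap], with a stem-final [b] ~ [p] alternation.
The stem 'hand' ([remibɔ], [remib]) shows [b] unchanged in both environments, so [b] cannot be basic with [p] derived in isolation.
The underlying segment must be /p/; voiceless stops become voiced between vowels, yielding [b] there.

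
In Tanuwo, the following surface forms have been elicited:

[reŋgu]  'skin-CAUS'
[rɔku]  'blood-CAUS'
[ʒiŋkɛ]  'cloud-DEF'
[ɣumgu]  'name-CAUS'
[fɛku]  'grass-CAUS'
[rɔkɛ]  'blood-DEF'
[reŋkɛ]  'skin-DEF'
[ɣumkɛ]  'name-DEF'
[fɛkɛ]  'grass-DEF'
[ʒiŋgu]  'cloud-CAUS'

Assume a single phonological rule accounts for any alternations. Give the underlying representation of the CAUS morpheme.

The CAUS suffix surfaces as [-gu] and [-ku], depending on the final segment of the stem.
By contrast the DEF suffix keeps its initial [k] throughout — that segment must be underlying.
The CAUS suffix is therefore /-gu/ underlyingly, with post-vocalic devoicing: voiced stops become voiceless after a vowel.

/-gu/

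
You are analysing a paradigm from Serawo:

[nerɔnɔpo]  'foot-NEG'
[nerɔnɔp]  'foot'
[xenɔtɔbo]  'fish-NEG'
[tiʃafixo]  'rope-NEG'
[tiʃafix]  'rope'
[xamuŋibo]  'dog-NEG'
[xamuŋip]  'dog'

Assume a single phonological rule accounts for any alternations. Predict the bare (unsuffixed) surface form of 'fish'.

[xenɔtɔp]

The stem for 'dog' ends in [b] in [xamuŋibo] but [p] in [xamuŋip].
But 'foot' keeps [p] in both environments ([nerɔnɔpo], [nerɔnɔp]), so there is no rule changing /p/ to [b] before the NEG suffix.
Therefore /b/ is basic and [p] is derived by word-final obstruent devoicing (voiced obstruents become voiceless word-finally).
The one attested form of 'fish', [xenɔtɔbo], shows underlying /xenɔtɔb/. Applying the same rule word-finally gives [xenɔtɔp].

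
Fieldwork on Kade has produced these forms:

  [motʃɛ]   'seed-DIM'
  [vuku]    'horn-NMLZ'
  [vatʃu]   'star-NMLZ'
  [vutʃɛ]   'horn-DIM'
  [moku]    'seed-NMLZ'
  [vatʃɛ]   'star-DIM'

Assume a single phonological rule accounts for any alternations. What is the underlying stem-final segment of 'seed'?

/k/

'seed' shows [k] ~ [tʃ] at the end of the stem ([moku] vs [motʃɛ]).
Compare 'star', with invariant [tʃ] in [vatʃu] and [vatʃɛ]: an analysis with underlying /tʃ/ and a rule producing [k] before the NMLZ suffix would wrongly predict alternation here too.
The underlying segment must be /k/; /k/ becomes palato-alveolar [tʃ] before a front vowel, yielding [tʃ] there.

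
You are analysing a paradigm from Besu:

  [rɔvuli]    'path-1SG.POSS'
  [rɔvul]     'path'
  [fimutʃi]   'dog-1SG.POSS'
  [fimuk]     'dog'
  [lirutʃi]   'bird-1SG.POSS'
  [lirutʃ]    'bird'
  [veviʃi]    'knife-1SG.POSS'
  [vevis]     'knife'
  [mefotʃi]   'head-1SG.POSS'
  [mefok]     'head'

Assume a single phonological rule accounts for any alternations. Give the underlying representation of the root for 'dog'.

/fimuk/

The root 'dog' surfaces as [fimutʃi] and [fimuk], with a stem-final [tʃ] ~ [k] alternation.
If /tʃ/ were underlying and a rule turned it into [k] in isolation, 'bird' would also alternate; but it has [tʃ] in both [lirutʃi] and [lirutʃ].
The underlying segment must be /k/; /k/ and /s/ become palato-alveolar [tʃ] and [ʃ] before a front vowel, yielding [tʃ] there.
So 'dog' = /fimuk/.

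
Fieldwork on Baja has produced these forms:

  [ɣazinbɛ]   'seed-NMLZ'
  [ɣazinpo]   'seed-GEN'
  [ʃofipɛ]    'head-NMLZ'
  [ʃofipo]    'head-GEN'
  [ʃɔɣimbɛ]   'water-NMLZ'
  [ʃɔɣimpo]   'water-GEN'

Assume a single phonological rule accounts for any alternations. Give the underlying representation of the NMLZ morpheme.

/-bɛ/

The NMLZ suffix surfaces as [-bɛ] and [-pɛ], depending on the final segment of the stem.
By contrast the GEN suffix keeps its initial [p] throughout — that segment must be underlying.
So the underlying form is /-bɛ/, and voiced stops become voiceless after a vowel.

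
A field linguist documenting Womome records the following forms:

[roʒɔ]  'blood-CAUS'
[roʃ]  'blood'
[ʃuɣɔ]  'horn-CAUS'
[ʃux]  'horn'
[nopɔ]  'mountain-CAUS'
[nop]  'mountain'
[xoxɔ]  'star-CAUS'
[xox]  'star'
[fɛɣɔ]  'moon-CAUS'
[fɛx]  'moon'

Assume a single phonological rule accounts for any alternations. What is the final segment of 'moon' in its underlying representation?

'moon' shows [ɣ] ~ [x] at the end of the stem ([fɛɣɔ] vs [fɛx]).
But 'star' keeps [x] in both environments ([xoxɔ], [xox]), so there is no rule changing /x/ to [ɣ] before the CAUS suffix.
So /ɣ/ is underlying, and a rule of word-final obstruent devoicing — voiced obstruents become voiceless word-finally — gives [x].

/ɣ/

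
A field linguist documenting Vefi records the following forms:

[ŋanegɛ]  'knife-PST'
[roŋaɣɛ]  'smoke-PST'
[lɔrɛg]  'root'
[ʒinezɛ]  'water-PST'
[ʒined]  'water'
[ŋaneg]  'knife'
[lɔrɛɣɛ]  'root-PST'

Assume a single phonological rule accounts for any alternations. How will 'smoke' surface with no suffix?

[roŋag]

The root 'root' surfaces as [lɔrɛg] and [lɔrɛɣɛ], with a stem-final [g] ~ [ɣ] alternation.
The stem 'knife' ([ŋaneg], [ŋanegɛ]) shows [g] unchanged in both environments, so [g] cannot be basic with [ɣ] derived before the PST suffix.
So /ɣ/ is underlying, and a rule of word-final hardening — voiced fricatives become stops word-finally — gives [g].
The one attested form of 'smoke', [roŋaɣɛ], shows underlying /roŋaɣ/. Applying the same rule word-finally gives [roŋag].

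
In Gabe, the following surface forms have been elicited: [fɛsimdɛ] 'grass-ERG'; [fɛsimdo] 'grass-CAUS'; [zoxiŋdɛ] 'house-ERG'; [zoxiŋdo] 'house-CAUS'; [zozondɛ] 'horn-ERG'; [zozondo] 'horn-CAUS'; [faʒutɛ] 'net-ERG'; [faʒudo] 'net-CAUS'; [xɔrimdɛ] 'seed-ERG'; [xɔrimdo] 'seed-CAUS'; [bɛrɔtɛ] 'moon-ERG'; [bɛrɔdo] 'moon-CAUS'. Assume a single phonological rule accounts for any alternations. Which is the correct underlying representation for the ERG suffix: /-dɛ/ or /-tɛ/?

/-tɛ/

The ERG suffix surfaces as [-dɛ] and [-tɛ], depending on the final segment of the stem.
By contrast the CAUS suffix keeps its initial [d] throughout — that segment must be underlying.
The ERG suffix is therefore /-tɛ/ underlyingly, with post-nasal voicing: voiceless stops become voiced after a nasal.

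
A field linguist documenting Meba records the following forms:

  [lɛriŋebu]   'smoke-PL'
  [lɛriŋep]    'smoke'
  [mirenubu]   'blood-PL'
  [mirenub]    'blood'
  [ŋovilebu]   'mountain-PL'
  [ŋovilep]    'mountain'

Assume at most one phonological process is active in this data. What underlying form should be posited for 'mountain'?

In [ŋovilebu] and [ŋovilep] the final segment of 'mountain' alternates: [b] ~ [p].
But 'blood' keeps [b] in both environments ([mirenubu], [mirenub]), so there is no rule changing /b/ to [p] in isolation.
The alternation reflects intervocalic voicing: voiceless stops become voiced between vowels. /p/ is underlying.

/ŋovilep/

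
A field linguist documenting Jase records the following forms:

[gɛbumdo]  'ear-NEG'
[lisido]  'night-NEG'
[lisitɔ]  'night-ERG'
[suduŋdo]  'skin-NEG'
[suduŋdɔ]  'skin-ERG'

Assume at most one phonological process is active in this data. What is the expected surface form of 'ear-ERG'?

The ERG suffix surfaces as [-dɔ] and [-tɔ], depending on the final segment of the stem.
By contrast the NEG suffix keeps its initial [d] throughout — that segment must be underlying.
So the underlying form is /-tɔ/, and voiceless stops become voiced after a nasal.
After 'ear', which ends in a nasal, the suffix surfaces as [-dɔ], giving [gɛbumdɔ].

[gɛbumdɔ]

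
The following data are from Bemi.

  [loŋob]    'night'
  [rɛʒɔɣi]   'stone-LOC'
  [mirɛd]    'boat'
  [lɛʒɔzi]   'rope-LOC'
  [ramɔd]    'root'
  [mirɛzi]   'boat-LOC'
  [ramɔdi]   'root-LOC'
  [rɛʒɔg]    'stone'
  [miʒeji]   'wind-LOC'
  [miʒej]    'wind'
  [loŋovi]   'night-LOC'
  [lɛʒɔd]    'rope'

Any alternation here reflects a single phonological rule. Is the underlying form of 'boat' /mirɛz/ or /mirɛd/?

The stem for 'boat' ends in [z] in [mirɛzi] but [d] in [mirɛd].
Compare 'root', with invariant [d] in [ramɔdi] and [ramɔd]: an analysis with underlying /d/ and a rule producing [z] before the LOC suffix would wrongly predict alternation here too.
Therefore /z/ is basic and [d] is derived by word-final hardening (voiced fricatives become stops word-finally).

/mirɛz/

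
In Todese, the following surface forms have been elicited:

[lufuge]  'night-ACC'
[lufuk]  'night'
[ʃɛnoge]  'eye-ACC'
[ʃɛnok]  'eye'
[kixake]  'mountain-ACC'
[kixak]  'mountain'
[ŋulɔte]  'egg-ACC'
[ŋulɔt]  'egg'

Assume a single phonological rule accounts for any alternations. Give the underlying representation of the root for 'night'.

/lufug/

'night' shows [g] ~ [k] at the end of the stem ([lufuge] vs [lufuk]).
If /k/ were underlying and a rule turned it into [g] before the ACC suffix, 'mountain' would also alternate; but it has [k] in both [kixake] and [kixak].
The underlying segment must be /g/; voiced obstruents become voiceless word-finally, yielding [k] there.
Hence 'night' is /lufug/ underlyingly.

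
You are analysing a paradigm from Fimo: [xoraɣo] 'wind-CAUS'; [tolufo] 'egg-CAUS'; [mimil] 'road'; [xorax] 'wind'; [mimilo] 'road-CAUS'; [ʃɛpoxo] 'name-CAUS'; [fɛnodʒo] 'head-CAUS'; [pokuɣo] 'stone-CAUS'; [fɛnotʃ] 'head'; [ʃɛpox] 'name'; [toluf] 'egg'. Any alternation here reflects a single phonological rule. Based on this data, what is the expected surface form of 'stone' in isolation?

The stem for 'wind' ends in [x] in [xorax] but [ɣ] in [xoraɣo].
If /x/ were underlying and a rule turned it into [ɣ] before the CAUS suffix, 'name' would also alternate; but it has [x] in both [ʃɛpox] and [ʃɛpoxo].
The underlying segment must be /ɣ/; voiced obstruents become voiceless word-finally, yielding [x] there.
From [pokuɣo] the stem 'stone' is /pokuɣ/; word-finally this yields [pokux].

[pokux]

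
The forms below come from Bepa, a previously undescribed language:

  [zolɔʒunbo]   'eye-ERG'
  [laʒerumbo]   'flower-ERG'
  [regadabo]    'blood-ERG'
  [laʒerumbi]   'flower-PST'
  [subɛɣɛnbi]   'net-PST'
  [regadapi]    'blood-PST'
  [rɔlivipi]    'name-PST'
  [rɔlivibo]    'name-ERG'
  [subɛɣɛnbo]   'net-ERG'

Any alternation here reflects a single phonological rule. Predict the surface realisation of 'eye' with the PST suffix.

The PST morpheme has two allomorphs, [-bi] and [-pi].
By contrast the ERG suffix keeps its initial [b] throughout — that segment must be underlying.
So the underlying form is /-pi/, and voiceless stops become voiced after a nasal.
After 'eye', which ends in a nasal, the suffix surfaces as [-bi], giving [zolɔʒunbi].

[zolɔʒunbi]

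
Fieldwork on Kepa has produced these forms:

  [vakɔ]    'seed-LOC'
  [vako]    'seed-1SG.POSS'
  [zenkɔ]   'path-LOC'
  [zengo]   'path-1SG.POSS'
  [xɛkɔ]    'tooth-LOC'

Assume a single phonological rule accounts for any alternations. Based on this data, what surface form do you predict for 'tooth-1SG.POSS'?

The 1SG.POSS suffix surfaces as [-go] and [-ko], depending on the final segment of the stem.
By contrast the LOC suffix keeps its initial [k] throughout — that segment must be underlying.
So the underlying form is /-go/, and voiced stops become voiceless after a vowel.
After 'tooth', which ends in a vowel, the suffix surfaces as [-ko], giving [xɛko].

[xɛko]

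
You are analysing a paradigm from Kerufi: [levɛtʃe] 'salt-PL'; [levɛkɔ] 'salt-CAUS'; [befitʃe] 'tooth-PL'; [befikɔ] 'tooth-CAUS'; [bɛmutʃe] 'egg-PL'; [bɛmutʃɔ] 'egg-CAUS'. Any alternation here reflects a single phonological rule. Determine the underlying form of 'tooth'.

/befik/

The stem for 'tooth' ends in [k] in [befikɔ] but [tʃ] in [befitʃe].
The stem 'egg' ([bɛmutʃɔ], [bɛmutʃe]) shows [tʃ] unchanged in both environments, so [tʃ] cannot be basic with [k] derived before the CAUS suffix.
So /k/ is underlying, and a rule of palatalization before a front vowel — /k/ becomes palato-alveolar [tʃ] before a front vowel — gives [tʃ].
The underlying form of 'tooth' is therefore /befik/.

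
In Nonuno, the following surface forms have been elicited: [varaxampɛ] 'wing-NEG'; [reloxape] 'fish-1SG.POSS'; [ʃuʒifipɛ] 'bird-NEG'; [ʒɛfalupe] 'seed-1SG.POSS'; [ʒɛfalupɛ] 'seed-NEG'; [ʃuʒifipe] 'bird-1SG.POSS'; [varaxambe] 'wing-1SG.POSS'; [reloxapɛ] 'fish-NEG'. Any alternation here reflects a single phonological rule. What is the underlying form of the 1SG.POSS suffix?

The 1SG.POSS morpheme has two allomorphs, [-be] and [-pe].
The NEG suffix, which begins with [p], is invariant after every stem; so [p] is not altered by any rule here.
The 1SG.POSS suffix is therefore /-be/ underlyingly, with post-vocalic devoicing: voiced stops become voiceless after a vowel.

/-be/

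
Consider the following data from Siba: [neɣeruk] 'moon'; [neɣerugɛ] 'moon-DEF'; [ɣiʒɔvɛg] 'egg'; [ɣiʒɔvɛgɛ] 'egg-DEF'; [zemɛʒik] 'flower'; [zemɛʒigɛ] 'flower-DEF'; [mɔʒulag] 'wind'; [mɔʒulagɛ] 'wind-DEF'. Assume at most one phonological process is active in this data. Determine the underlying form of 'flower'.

The root 'flower' surfaces as [zemɛʒik] and [zemɛʒigɛ], with a stem-final [k] ~ [g] alternation.
Compare 'egg', with invariant [g] in [ɣiʒɔvɛg] and [ɣiʒɔvɛgɛ]: an analysis with underlying /g/ and a rule producing [k] in isolation would wrongly predict alternation here too.
The underlying segment must be /k/; voiceless stops become voiced between vowels, yielding [g] there.
The underlying form of 'flower' is therefore /zemɛʒik/.

/zemɛʒik/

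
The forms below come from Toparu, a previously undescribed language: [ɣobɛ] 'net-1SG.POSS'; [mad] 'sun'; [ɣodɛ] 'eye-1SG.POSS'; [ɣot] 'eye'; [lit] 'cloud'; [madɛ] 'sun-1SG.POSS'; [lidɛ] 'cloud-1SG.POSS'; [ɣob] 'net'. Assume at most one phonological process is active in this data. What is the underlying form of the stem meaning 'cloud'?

The root 'cloud' surfaces as [lidɛ] and [lit], with a stem-final [d] ~ [t] alternation.
But 'sun' keeps [d] in both environments ([madɛ], [mad]), so there is no rule changing /d/ to [t] in isolation.
So /t/ is underlying, and a rule of intervocalic voicing — voiceless stops become voiced between vowels — gives [d].

/lit/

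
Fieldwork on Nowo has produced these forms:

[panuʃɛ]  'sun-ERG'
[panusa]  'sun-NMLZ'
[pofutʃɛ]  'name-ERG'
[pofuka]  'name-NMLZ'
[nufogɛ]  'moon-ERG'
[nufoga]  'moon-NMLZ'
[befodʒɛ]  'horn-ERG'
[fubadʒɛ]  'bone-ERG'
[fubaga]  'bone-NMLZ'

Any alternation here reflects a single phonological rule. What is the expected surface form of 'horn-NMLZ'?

[befoga]

'bone' shows [dʒ] ~ [g] at the end of the stem ([fubadʒɛ] vs [fubaga]).
The stem 'moon' ([nufogɛ], [nufoga]) shows [g] unchanged in both environments, so [g] cannot be basic with [dʒ] derived before the ERG suffix.
So /dʒ/ is underlying, and a rule of depalatalization — palato-alveolar /tʃ/, /dʒ/ and /ʃ/ become [k], [g] and [s] when no front vowel follows — gives [g].
From [befodʒɛ] the stem 'horn' is /befodʒ/; when no front vowel follows this yields [befoga].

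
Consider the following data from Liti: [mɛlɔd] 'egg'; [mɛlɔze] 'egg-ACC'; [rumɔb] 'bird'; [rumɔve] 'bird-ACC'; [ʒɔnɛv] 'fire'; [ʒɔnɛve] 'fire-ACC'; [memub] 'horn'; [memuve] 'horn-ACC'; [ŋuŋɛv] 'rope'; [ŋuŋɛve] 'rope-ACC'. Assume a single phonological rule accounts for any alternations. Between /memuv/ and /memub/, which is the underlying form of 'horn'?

The stem for 'horn' ends in [b] in [memub] but [v] in [memuve].
Compare 'fire', with invariant [v] in [ʒɔnɛv] and [ʒɔnɛve]: an analysis with underlying /v/ and a rule producing [b] in isolation would wrongly predict alternation here too.
The alternation reflects intervocalic spirantization: voiced stops become fricatives between vowels. /b/ is underlying.

/memub/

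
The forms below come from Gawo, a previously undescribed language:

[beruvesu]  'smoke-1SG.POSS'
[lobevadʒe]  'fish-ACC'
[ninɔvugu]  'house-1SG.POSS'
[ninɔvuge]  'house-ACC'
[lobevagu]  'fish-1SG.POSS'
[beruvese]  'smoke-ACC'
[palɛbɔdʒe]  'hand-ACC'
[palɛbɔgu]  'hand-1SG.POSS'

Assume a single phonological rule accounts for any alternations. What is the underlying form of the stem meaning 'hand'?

The stem for 'hand' ends in [g] in [palɛbɔgu] but [dʒ] in [palɛbɔdʒe].
If /g/ were underlying and a rule turned it into [dʒ] before the ACC suffix, 'house' would also alternate; but it has [g] in both [ninɔvugu] and [ninɔvuge].
Therefore /dʒ/ is basic and [g] is derived by depalatalization (palato-alveolar /dʒ/ becomes [g] when no front vowel follows).

/palɛbɔdʒ/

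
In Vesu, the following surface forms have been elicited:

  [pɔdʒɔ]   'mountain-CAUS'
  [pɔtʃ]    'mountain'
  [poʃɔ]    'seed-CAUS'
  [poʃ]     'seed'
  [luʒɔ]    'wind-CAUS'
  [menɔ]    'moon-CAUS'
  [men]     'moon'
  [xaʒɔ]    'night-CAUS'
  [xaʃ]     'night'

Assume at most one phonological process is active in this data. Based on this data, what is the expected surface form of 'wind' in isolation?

[luʃ]

'night' shows [ʒ] ~ [ʃ] at the end of the stem ([xaʒɔ] vs [xaʃ]).
But 'seed' keeps [ʃ] in both environments ([poʃɔ], [poʃ]), so there is no rule changing /ʃ/ to [ʒ] before the CAUS suffix.
So /ʒ/ is underlying, and a rule of word-final obstruent devoicing — voiced obstruents become voiceless word-finally — gives [ʃ].
The one attested form of 'wind', [luʒɔ], shows underlying /luʒ/. Applying the same rule word-finally gives [luʃ].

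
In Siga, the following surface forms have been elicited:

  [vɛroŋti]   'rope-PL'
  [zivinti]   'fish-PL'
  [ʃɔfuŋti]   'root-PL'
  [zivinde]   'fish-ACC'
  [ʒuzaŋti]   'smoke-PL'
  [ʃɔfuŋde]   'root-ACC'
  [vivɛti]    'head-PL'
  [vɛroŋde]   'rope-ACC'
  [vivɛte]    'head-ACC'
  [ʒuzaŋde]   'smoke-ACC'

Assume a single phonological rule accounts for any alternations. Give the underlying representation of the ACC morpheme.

The ACC suffix surfaces as [-de] and [-te], depending on the final segment of the stem.
By contrast the PL suffix keeps its initial [t] throughout — that segment must be underlying.
The ACC suffix is therefore /-de/ underlyingly, with post-vocalic devoicing: voiced stops become voiceless after a vowel.

/-de/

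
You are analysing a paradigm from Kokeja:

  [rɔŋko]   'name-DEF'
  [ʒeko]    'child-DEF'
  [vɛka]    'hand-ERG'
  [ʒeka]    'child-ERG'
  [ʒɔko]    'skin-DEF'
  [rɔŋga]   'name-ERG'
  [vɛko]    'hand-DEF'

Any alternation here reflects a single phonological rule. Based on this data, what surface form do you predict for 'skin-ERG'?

[ʒɔka]

The ERG suffix surfaces as [-ga] and [-ka], depending on the final segment of the stem.
By contrast the DEF suffix keeps its initial [k] throughout — that segment must be underlying.
The ERG suffix is therefore /-ga/ underlyingly, with post-vocalic devoicing: voiced stops become voiceless after a vowel.
After 'skin', which ends in a vowel, the suffix surfaces as [-ka], giving [ʒɔka].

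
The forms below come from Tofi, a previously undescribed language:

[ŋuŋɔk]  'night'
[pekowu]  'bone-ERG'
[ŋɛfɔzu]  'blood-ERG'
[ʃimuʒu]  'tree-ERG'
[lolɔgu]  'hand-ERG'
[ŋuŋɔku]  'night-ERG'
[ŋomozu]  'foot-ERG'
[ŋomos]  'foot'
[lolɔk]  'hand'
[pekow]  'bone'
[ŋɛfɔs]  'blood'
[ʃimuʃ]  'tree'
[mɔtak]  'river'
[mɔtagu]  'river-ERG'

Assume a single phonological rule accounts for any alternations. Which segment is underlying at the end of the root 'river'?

/g/

'river' shows [k] ~ [g] at the end of the stem ([mɔtak] vs [mɔtagu]).
If /k/ were underlying and a rule turned it into [g] before the ERG suffix, 'night' would also alternate; but it has [k] in both [ŋuŋɔk] and [ŋuŋɔku].
The alternation reflects word-final obstruent devoicing: voiced obstruents become voiceless word-finally. /g/ is underlying.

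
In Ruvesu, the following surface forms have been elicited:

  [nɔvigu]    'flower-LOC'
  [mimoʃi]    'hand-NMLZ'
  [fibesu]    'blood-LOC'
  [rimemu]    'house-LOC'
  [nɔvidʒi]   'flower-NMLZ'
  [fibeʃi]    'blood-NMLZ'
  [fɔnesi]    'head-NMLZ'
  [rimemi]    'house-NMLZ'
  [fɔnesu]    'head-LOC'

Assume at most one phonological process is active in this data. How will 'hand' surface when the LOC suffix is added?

The stem for 'blood' ends in [s] in [fibesu] but [ʃ] in [fibeʃi].
The stem 'head' ([fɔnesu], [fɔnesi]) shows [s] unchanged in both environments, so [s] cannot be basic with [ʃ] derived before the NMLZ suffix.
So /ʃ/ is underlying, and a rule of depalatalization — palato-alveolar /dʒ/ and /ʃ/ become [g] and [s] when no front vowel follows — gives [s].
From [mimoʃi] the stem 'hand' is /mimoʃ/; when no front vowel follows this yields [mimosu].

[mimosu]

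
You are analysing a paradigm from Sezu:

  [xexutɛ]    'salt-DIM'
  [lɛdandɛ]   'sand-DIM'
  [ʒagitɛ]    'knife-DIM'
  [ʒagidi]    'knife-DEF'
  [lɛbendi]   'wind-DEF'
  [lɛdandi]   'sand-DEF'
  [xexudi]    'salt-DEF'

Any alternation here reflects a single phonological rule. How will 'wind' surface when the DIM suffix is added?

The DIM suffix surfaces as [-dɛ] and [-tɛ], depending on the final segment of the stem.
By contrast the DEF suffix keeps its initial [d] throughout — that segment must be underlying.
So the underlying form is /-tɛ/, and voiceless stops become voiced after a nasal.
After 'wind', which ends in a nasal, the suffix surfaces as [-dɛ], giving [lɛbendɛ].

[lɛbendɛ]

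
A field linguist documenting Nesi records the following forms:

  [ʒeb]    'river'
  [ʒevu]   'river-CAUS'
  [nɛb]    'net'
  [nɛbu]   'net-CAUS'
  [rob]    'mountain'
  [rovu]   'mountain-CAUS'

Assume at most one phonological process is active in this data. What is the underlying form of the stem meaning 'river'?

In [ʒeb] and [ʒevu] the final segment of 'river' alternates: [b] ~ [v].
Compare 'net', with invariant [b] in [nɛb] and [nɛbu]: an analysis with underlying /b/ and a rule producing [v] before the CAUS suffix would wrongly predict alternation here too.
The alternation reflects word-final hardening: voiced fricatives become stops word-finally. /v/ is underlying.

/ʒev/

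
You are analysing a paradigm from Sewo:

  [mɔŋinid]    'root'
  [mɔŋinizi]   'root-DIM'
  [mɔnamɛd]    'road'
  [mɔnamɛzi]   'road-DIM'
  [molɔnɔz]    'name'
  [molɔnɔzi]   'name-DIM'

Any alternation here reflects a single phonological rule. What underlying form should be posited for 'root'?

/mɔŋinid/

'root' shows [d] ~ [z] at the end of the stem ([mɔŋinid] vs [mɔŋinizi]).
If /z/ were underlying and a rule turned it into [d] in isolation, 'name' would also alternate; but it has [z] in both [molɔnɔz] and [molɔnɔzi].
The underlying segment must be /d/; voiced stops become fricatives between vowels, yielding [z] there.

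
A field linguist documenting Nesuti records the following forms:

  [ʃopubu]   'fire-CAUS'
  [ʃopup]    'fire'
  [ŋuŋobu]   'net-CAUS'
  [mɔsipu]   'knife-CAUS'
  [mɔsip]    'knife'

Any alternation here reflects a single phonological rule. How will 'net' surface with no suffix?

'fire' shows [b] ~ [p] at the end of the stem ([ʃopubu] vs [ʃopup]).
But 'knife' keeps [p] in both environments ([mɔsipu], [mɔsip]), so there is no rule changing /p/ to [b] before the CAUS suffix.
So /b/ is underlying, and a rule of word-final obstruent devoicing — voiced obstruents become voiceless word-finally — gives [p].
The one attested form of 'net', [ŋuŋobu], shows underlying /ŋuŋob/. Applying the same rule word-finally gives [ŋuŋop].

[ŋuŋop]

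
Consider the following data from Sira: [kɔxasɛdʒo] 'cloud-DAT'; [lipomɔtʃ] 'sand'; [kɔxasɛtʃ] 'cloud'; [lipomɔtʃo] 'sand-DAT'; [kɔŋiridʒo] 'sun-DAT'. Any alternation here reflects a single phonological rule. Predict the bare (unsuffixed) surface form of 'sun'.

The stem for 'cloud' ends in [dʒ] in [kɔxasɛdʒo] but [tʃ] in [kɔxasɛtʃ].
But 'sand' keeps [tʃ] in both environments ([lipomɔtʃo], [lipomɔtʃ]), so there is no rule changing /tʃ/ to [dʒ] before the DAT suffix.
The underlying segment must be /dʒ/; voiced obstruents become voiceless word-finally, yielding [tʃ] there.
From [kɔŋiridʒo] the stem 'sun' is /kɔŋiridʒ/; word-finally this yields [kɔŋiritʃ].

[kɔŋiritʃ]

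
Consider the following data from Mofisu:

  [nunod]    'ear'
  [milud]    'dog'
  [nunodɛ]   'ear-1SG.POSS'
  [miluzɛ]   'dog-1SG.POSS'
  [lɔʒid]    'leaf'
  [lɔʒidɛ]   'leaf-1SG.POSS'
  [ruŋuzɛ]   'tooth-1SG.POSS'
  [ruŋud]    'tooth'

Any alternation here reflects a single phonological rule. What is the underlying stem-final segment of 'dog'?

/z/

In [miluzɛ] and [milud] the final segment of 'dog' alternates: [z] ~ [d].
The stem 'leaf' ([lɔʒidɛ], [lɔʒid]) shows [d] unchanged in both environments, so [d] cannot be basic with [z] derived before the 1SG.POSS suffix.
So /z/ is underlying, and a rule of word-final hardening — voiced fricatives become stops word-finally — gives [d].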